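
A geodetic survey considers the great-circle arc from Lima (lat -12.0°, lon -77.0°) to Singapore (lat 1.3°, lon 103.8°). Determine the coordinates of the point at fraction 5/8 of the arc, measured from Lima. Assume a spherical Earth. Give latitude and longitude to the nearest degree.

≈ lat -62°, lon 112°

The haversine formula gives a central angle δ ≈ 2.954 rad (169.3°) between the endpoints.
Interpolate at f = 5/8 with slerp weights a = sin((1−f)δ)/sin δ ≈ 4.806, b = sin(fδ)/sin δ ≈ 5.169.
p = a·p₁ + b·p₂ ≈ (-0.175, 0.438, -0.882); φ = arcsin(p_z) ≈ -61.88°, λ = atan2(p_y, p_x) ≈ 111.81°.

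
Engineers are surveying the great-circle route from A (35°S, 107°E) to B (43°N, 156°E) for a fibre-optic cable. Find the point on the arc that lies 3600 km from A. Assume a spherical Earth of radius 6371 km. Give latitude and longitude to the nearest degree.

Write both endpoints as unit vectors p₁, p₂ with components (cos φ cos λ, cos φ sin λ, sin φ).
The central angle between the endpoints is δ = arccos(p₁·p₂) ≈ 1.569 rad (89.9°). The total great-circle distance is δ·R ≈ 1.569 × 6371 ≈ 9996 km, so the target fraction is f = 3600/9996 ≈ 0.360.
Interpolate at f ≈ 0.360 with slerp weights a = sin((1−f)δ)/sin δ ≈ 0.844, b = sin(fδ)/sin δ ≈ 0.535.
p = a·p₁ + b·p₂ ≈ (-0.560, 0.820, -0.119); φ = arcsin(p_z) ≈ -6.81°, λ = atan2(p_y, p_x) ≈ 124.32°.

≈ (7°S, 124°E)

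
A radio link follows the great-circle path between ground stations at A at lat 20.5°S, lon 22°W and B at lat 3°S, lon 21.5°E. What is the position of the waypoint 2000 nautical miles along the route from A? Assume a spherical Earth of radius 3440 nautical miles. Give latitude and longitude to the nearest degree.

The haversine formula gives a central angle δ ≈ 0.800 rad (45.8°) between the endpoints. The total great-circle distance is δ·R ≈ 0.800 × 3440 ≈ 2751 nmi, so the target fraction is f = 2000/2751 ≈ 0.727.
Interpolate at f ≈ 0.727 with slerp weights a = sin((1−f)δ)/sin δ ≈ 0.302, b = sin(fδ)/sin δ ≈ 0.766.
p = a·p₁ + b·p₂ ≈ (0.974, 0.174, -0.146); φ = arcsin(p_z) ≈ -8.39°, λ = atan2(p_y, p_x) ≈ 10.14°.

≈ lat 8°S, lon 10°E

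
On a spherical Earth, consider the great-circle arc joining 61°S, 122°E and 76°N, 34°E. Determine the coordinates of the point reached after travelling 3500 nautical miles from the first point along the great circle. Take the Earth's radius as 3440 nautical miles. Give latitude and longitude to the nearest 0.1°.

Write both endpoints as unit vectors p₁, p₂ with components (cos φ cos λ, cos φ sin λ, sin φ).
The central angle between the endpoints is δ = arccos(p₁·p₂) ≈ 2.577 rad (147.6°). The total great-circle distance is δ·R ≈ 2.577 × 3440 ≈ 8863 nmi, so the target fraction is f = 3500/8863 ≈ 0.395.
Interpolate at f ≈ 0.395 with slerp weights a = sin((1−f)δ)/sin δ ≈ 1.867, b = sin(fδ)/sin δ ≈ 1.589.
p = a·p₁ + b·p₂ ≈ (-0.161, 0.983, -0.092); φ = arcsin(p_z) ≈ -5.26°, λ = atan2(p_y, p_x) ≈ 99.31°.

≈ 5.3°S, 99.3°E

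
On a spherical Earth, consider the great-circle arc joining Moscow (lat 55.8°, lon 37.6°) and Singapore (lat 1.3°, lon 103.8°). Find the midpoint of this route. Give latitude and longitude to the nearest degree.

≈ lat 33°, lon 81°

The haversine formula gives a central angle δ ≈ 1.323 rad (75.8°) between the endpoints.
Interpolate at f = 1/2 with slerp weights a = sin((1−f)δ)/sin δ ≈ 0.634, b = sin(fδ)/sin δ ≈ 0.634.
p = a·p₁ + b·p₂ ≈ (0.131, 0.832, 0.538); φ = arcsin(p_z) ≈ 32.58°, λ = atan2(p_y, p_x) ≈ 81.05°.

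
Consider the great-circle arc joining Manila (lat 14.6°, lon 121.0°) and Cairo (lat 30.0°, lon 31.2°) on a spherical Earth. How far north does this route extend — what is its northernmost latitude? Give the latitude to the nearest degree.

The great circle lies in the plane with unit normal n̂ = (p₁ × p₂)/|p₁ × p₂|.
Here n̂_z ≈ -0.845; the vertex latitude is φ_max = arccos|n̂_z| ≈ 32.3°.
Check via Clairaut: cos φ_max = |cos φ₁| · sin C = cos(14.6°)·sin(60.8°) ≈ 0.845, again giving ≈ 32.3°.

≈ 32°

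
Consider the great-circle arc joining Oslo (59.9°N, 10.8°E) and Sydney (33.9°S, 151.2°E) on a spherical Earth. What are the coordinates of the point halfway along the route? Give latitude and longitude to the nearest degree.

≈ 29°N, 115°E

Convert each endpoint to a unit vector on the sphere (x = cos φ cos λ, y = cos φ sin λ, z = sin φ).
The central angle between the endpoints is δ = arccos(p₁·p₂) ≈ 2.504 rad (143.4°).
Interpolate at f = 1/2 with slerp weights a = sin((1−f)δ)/sin δ ≈ 1.594, b = sin(fδ)/sin δ ≈ 1.594.
p = a·p₁ + b·p₂ ≈ (-0.374, 0.787, 0.490); φ = arcsin(p_z) ≈ 29.35°, λ = atan2(p_y, p_x) ≈ 115.42°.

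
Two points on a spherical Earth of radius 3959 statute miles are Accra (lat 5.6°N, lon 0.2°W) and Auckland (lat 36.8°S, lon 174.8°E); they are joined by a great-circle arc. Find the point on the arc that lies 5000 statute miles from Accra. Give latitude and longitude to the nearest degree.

Convert each endpoint to a unit vector on the sphere (x = cos φ cos λ, y = cos φ sin λ, z = sin φ).
The central angle between the endpoints is δ = arccos(p₁·p₂) ≈ 2.591 rad (148.5°). The total great-circle distance is δ·R ≈ 2.591 × 3959 ≈ 10259 mi, so the target fraction is f = 5000/10259 ≈ 0.487.
Interpolate at f ≈ 0.487 with slerp weights a = sin((1−f)δ)/sin δ ≈ 1.856, b = sin(fδ)/sin δ ≈ 1.822.
p = a·p₁ + b·p₂ ≈ (0.394, 0.126, -0.910); φ = arcsin(p_z) ≈ -65.56°, λ = atan2(p_y, p_x) ≈ 17.70°.

≈ lat 66°S, lon 18°E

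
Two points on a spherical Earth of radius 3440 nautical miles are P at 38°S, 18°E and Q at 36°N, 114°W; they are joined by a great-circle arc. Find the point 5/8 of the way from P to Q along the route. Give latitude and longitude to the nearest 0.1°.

From cos δ = sin φ₁ sin φ₂ + cos φ₁ cos φ₂ cos Δλ, the central angle is δ ≈ 2.479 rad (142.0°).
Interpolate at f = 5/8 with slerp weights a = sin((1−f)δ)/sin δ ≈ 1.303, b = sin(fδ)/sin δ ≈ 1.625.
p = a·p₁ + b·p₂ ≈ (0.442, -0.884, 0.153); φ = arcsin(p_z) ≈ 8.81°, λ = atan2(p_y, p_x) ≈ -63.46°.

≈ 8.8°N, 63.5°W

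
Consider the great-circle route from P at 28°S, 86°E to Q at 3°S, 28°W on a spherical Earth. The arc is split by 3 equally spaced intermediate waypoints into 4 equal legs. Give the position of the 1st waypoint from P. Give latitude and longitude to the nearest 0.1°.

Convert each endpoint to a unit vector on the sphere (x = cos φ cos λ, y = cos φ sin λ, z = sin φ).
The central angle between the endpoints is δ = arccos(p₁·p₂) ≈ 1.911 rad (109.5°).
Interpolate at f = 1/4 with slerp weights a = sin((1−f)δ)/sin δ ≈ 1.051, b = sin(fδ)/sin δ ≈ 0.488.
p = a·p₁ + b·p₂ ≈ (0.495, 0.697, -0.519); φ = arcsin(p_z) ≈ -31.26°, λ = atan2(p_y, p_x) ≈ 54.62°.

≈ 31.3°S, 54.6°E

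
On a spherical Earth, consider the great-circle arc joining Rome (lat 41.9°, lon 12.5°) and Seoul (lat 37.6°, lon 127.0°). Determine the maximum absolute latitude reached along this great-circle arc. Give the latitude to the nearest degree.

≈ 57°

The great circle lies in the plane with unit normal n̂ = (p₁ × p₂)/|p₁ × p₂|.
Here n̂_z ≈ +0.544; the vertex latitude is φ_max = arccos|n̂_z| ≈ 57.1°.
Check via Clairaut: cos φ_max = |cos φ₁| · sin C = cos(41.9°)·sin(46.9°) ≈ 0.544, again giving ≈ 57.1°.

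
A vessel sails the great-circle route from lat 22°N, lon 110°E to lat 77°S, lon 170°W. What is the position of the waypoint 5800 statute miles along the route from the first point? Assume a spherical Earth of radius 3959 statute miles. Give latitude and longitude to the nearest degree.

Convert each endpoint to a unit vector on the sphere (x = cos φ cos λ, y = cos φ sin λ, z = sin φ).
The central angle between the endpoints is δ = arccos(p₁·p₂) ≈ 1.906 rad (109.2°). The total great-circle distance is δ·R ≈ 1.906 × 3959 ≈ 7545 mi, so the target fraction is f = 5800/7545 ≈ 0.769.
Interpolate at f ≈ 0.769 with slerp weights a = sin((1−f)δ)/sin δ ≈ 0.452, b = sin(fδ)/sin δ ≈ 1.053.
p = a·p₁ + b·p₂ ≈ (-0.377, 0.352, -0.857); φ = arcsin(p_z) ≈ -58.95°, λ = atan2(p_y, p_x) ≈ 136.89°.

≈ lat 59°S, lon 137°E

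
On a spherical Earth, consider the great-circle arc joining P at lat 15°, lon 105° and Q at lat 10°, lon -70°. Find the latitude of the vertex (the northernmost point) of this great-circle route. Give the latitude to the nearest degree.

The great circle lies in the plane with unit normal n̂ = (p₁ × p₂)/|p₁ × p₂|.
Here n̂_z ≈ -0.193; the vertex latitude is φ_max = arccos|n̂_z| ≈ 78.9°.
Check via Clairaut: cos φ_max = |cos φ₁| · sin C = cos(15.0°)·sin(11.5°) ≈ 0.193, again giving ≈ 78.9°.

≈ 79°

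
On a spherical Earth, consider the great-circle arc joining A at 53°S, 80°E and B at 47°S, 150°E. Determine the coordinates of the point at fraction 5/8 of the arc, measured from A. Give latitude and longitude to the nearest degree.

≈ 54°S, 127°E

Convert each endpoint to a unit vector on the sphere (x = cos φ cos λ, y = cos φ sin λ, z = sin φ).
The central angle between the endpoints is δ = arccos(p₁·p₂) ≈ 0.761 rad (43.6°).
Interpolate at f = 5/8 with slerp weights a = sin((1−f)δ)/sin δ ≈ 0.408, b = sin(fδ)/sin δ ≈ 0.664.
p = a·p₁ + b·p₂ ≈ (-0.349, 0.468, -0.812); φ = arcsin(p_z) ≈ -54.25°, λ = atan2(p_y, p_x) ≈ 126.73°.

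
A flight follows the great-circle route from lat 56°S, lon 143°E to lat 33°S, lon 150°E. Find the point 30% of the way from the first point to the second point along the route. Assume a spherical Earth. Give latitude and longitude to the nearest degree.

≈ lat 49°S, lon 146°E

Convert each endpoint to a unit vector on the sphere (x = cos φ cos λ, y = cos φ sin λ, z = sin φ).
The central angle between the endpoints is δ = arccos(p₁·p₂) ≈ 0.410 rad (23.5°).
Interpolate at f = 0.30 with slerp weights a = sin((1−f)δ)/sin δ ≈ 0.710, b = sin(fδ)/sin δ ≈ 0.308.
p = a·p₁ + b·p₂ ≈ (-0.541, 0.368, -0.756); φ = arcsin(p_z) ≈ -49.15°, λ = atan2(p_y, p_x) ≈ 145.76°.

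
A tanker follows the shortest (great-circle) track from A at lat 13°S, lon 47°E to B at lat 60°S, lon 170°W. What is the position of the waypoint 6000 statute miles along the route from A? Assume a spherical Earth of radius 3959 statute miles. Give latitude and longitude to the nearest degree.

≈ lat 70°S, lon 165°E

Write both endpoints as unit vectors p₁, p₂ with components (cos φ cos λ, cos φ sin λ, sin φ).
The central angle between the endpoints is δ = arccos(p₁·p₂) ≈ 1.766 rad (101.2°). The total great-circle distance is δ·R ≈ 1.766 × 3959 ≈ 6993 mi, so the target fraction is f = 6000/6993 ≈ 0.858.
Interpolate at f ≈ 0.858 with slerp weights a = sin((1−f)δ)/sin δ ≈ 0.253, b = sin(fδ)/sin δ ≈ 1.018.
p = a·p₁ + b·p₂ ≈ (-0.333, 0.092, -0.938); φ = arcsin(p_z) ≈ -69.79°, λ = atan2(p_y, p_x) ≈ 164.58°.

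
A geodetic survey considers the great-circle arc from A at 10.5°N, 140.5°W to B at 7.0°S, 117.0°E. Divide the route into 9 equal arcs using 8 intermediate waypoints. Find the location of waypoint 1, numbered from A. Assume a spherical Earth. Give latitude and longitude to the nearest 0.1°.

The haversine formula gives a central angle δ ≈ 1.806 rad (103.5°) between the endpoints.
Interpolate at f = 1/9 with slerp weights a = sin((1−f)δ)/sin δ ≈ 1.028, b = sin(fδ)/sin δ ≈ 0.205.
p = a·p₁ + b·p₂ ≈ (-0.872, -0.461, 0.162); φ = arcsin(p_z) ≈ 9.34°, λ = atan2(p_y, p_x) ≈ -152.12°.

≈ 9.3°N, 152.1°W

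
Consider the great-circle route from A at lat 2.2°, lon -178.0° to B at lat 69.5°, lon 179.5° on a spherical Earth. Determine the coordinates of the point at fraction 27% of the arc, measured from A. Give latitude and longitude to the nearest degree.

Convert each endpoint to a unit vector on the sphere (x = cos φ cos λ, y = cos φ sin λ, z = sin φ).
The central angle between the endpoints is δ = arccos(p₁·p₂) ≈ 1.175 rad (67.3°).
Interpolate at f = 0.27 with slerp weights a = sin((1−f)δ)/sin δ ≈ 0.820, b = sin(fδ)/sin δ ≈ 0.338.
p = a·p₁ + b·p₂ ≈ (-0.937, -0.028, 0.348); φ = arcsin(p_z) ≈ 20.37°, λ = atan2(p_y, p_x) ≈ -178.32°.

≈ lat 20°, lon -178°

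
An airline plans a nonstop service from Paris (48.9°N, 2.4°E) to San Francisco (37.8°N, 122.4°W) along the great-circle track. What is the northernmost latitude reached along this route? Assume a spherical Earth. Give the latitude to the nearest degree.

≈ 64°N

The great circle lies in the plane with unit normal n̂ = (p₁ × p₂)/|p₁ × p₂|.
Here n̂_z ≈ -0.432; the vertex latitude is φ_max = arccos|n̂_z| ≈ 64.4°.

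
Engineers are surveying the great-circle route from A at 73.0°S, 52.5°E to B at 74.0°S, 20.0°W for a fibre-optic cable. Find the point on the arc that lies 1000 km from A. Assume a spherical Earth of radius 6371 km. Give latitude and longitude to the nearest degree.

≈ 77°S, 20°E

The haversine formula gives a central angle δ ≈ 0.338 rad (19.4°) between the endpoints. The total great-circle distance is δ·R ≈ 0.338 × 6371 ≈ 2152 km, so the target fraction is f = 1000/2152 ≈ 0.465.
Interpolate at f ≈ 0.465 with slerp weights a = sin((1−f)δ)/sin δ ≈ 0.543, b = sin(fδ)/sin δ ≈ 0.472.
p = a·p₁ + b·p₂ ≈ (0.219, 0.081, -0.972); φ = arcsin(p_z) ≈ -76.50°, λ = atan2(p_y, p_x) ≈ 20.41°.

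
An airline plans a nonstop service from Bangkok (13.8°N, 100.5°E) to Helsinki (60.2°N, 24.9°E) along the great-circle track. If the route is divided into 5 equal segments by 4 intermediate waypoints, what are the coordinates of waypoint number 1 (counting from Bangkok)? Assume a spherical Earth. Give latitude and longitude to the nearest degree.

≈ (26°N, 93°E)

Write both endpoints as unit vectors p₁, p₂ with components (cos φ cos λ, cos φ sin λ, sin φ).
The central angle between the endpoints is δ = arccos(p₁·p₂) ≈ 1.238 rad (70.9°).
Interpolate at f = 1/5 with slerp weights a = sin((1−f)δ)/sin δ ≈ 0.885, b = sin(fδ)/sin δ ≈ 0.259.
p = a·p₁ + b·p₂ ≈ (-0.040, 0.899, 0.436); φ = arcsin(p_z) ≈ 25.85°, λ = atan2(p_y, p_x) ≈ 92.53°.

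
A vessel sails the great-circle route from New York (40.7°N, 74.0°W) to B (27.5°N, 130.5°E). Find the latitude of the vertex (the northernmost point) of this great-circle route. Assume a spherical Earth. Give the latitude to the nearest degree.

The great circle lies in the plane with unit normal n̂ = (p₁ × p₂)/|p₁ × p₂|.
Here n̂_z ≈ -0.293; the vertex latitude is φ_max = arccos|n̂_z| ≈ 72.9°.
Check via Clairaut: cos φ_max = |cos φ₁| · sin C = cos(40.7°)·sin(22.8°) ≈ 0.293, again giving ≈ 72.9°.

≈ 73°N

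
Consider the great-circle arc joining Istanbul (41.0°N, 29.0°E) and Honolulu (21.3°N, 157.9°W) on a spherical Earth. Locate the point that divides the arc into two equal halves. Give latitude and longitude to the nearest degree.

≈ 79°N, 176°E

Write both endpoints as unit vectors p₁, p₂ with components (cos φ cos λ, cos φ sin λ, sin φ).
The central angle between the endpoints is δ = arccos(p₁·p₂) ≈ 2.049 rad (117.4°).
Interpolate at f = 1/2 with slerp weights a = sin((1−f)δ)/sin δ ≈ 0.962, b = sin(fδ)/sin δ ≈ 0.962.
p = a·p₁ + b·p₂ ≈ (-0.195, 0.015, 0.981); φ = arcsin(p_z) ≈ 78.70°, λ = atan2(p_y, p_x) ≈ 175.67°.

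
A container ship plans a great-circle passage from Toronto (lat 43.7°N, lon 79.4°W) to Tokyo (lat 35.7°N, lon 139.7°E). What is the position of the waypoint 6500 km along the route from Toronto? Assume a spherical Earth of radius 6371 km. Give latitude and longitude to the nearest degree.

≈ lat 63°N, lon 174°E

The haversine formula gives a central angle δ ≈ 1.623 rad (93.0°) between the endpoints. The total great-circle distance is δ·R ≈ 1.623 × 6371 ≈ 10342 km, so the target fraction is f = 6500/10342 ≈ 0.629.
Interpolate at f ≈ 0.629 with slerp weights a = sin((1−f)δ)/sin δ ≈ 0.568, b = sin(fδ)/sin δ ≈ 0.853.
p = a·p₁ + b·p₂ ≈ (-0.453, 0.045, 0.890); φ = arcsin(p_z) ≈ 62.92°, λ = atan2(p_y, p_x) ≈ 174.37°.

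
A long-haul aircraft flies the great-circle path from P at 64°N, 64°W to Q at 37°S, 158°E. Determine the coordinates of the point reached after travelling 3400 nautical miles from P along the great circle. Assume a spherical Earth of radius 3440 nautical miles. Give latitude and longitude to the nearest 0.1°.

Write both endpoints as unit vectors p₁, p₂ with components (cos φ cos λ, cos φ sin λ, sin φ).
The central angle between the endpoints is δ = arccos(p₁·p₂) ≈ 2.500 rad (143.2°). The total great-circle distance is δ·R ≈ 2.500 × 3440 ≈ 8600 nmi, so the target fraction is f = 3400/8600 ≈ 0.395.
Interpolate at f ≈ 0.395 with slerp weights a = sin((1−f)δ)/sin δ ≈ 1.668, b = sin(fδ)/sin δ ≈ 1.395.
p = a·p₁ + b·p₂ ≈ (-0.713, -0.240, 0.659); φ = arcsin(p_z) ≈ 41.25°, λ = atan2(p_y, p_x) ≈ -161.41°.

≈ 41.2°N, 161.4°W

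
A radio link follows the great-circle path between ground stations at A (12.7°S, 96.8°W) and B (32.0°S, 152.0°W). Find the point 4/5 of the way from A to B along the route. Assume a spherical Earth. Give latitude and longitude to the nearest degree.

≈ (30°S, 140°W)

Convert each endpoint to a unit vector on the sphere (x = cos φ cos λ, y = cos φ sin λ, z = sin φ).
The central angle between the endpoints is δ = arccos(p₁·p₂) ≈ 0.941 rad (53.9°).
Interpolate at f = 4/5 with slerp weights a = sin((1−f)δ)/sin δ ≈ 0.232, b = sin(fδ)/sin δ ≈ 0.846.
p = a·p₁ + b·p₂ ≈ (-0.660, -0.561, -0.499); φ = arcsin(p_z) ≈ -29.95°, λ = atan2(p_y, p_x) ≈ -139.64°.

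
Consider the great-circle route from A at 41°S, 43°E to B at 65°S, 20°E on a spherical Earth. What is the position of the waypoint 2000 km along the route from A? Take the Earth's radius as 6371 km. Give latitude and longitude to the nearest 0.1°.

Convert each endpoint to a unit vector on the sphere (x = cos φ cos λ, y = cos φ sin λ, z = sin φ).
The central angle between the endpoints is δ = arccos(p₁·p₂) ≈ 0.477 rad (27.4°). The total great-circle distance is δ·R ≈ 0.477 × 6371 ≈ 3042 km, so the target fraction is f = 2000/3042 ≈ 0.658.
Interpolate at f ≈ 0.658 with slerp weights a = sin((1−f)δ)/sin δ ≈ 0.354, b = sin(fδ)/sin δ ≈ 0.672.
p = a·p₁ + b·p₂ ≈ (0.462, 0.279, -0.841); φ = arcsin(p_z) ≈ -57.30°, λ = atan2(p_y, p_x) ≈ 31.15°.

≈ 57.3°S, 31.1°E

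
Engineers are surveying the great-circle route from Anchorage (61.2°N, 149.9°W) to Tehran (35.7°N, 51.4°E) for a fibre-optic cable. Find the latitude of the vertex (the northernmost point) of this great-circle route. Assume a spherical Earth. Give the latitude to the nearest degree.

The great circle lies in the plane with unit normal n̂ = (p₁ × p₂)/|p₁ × p₂|.
Here n̂_z ≈ -0.144; the vertex latitude is φ_max = arccos|n̂_z| ≈ 81.7°.
Check via Clairaut: cos φ_max = |cos φ₁| · sin C = cos(61.2°)·sin(17.4°) ≈ 0.144, again giving ≈ 81.7°.

≈ 82°N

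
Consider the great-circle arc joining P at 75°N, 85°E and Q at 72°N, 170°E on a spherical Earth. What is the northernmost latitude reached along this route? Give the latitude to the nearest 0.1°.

The great circle lies in the plane with unit normal n̂ = (p₁ × p₂)/|p₁ × p₂|.
Here n̂_z ≈ +0.211; the vertex latitude is φ_max = arccos|n̂_z| ≈ 77.8°.
Check via Clairaut: cos φ_max = |cos φ₁| · sin C = cos(75.0°)·sin(54.4°) ≈ 0.211, again giving ≈ 77.8°.

≈ 77.8°N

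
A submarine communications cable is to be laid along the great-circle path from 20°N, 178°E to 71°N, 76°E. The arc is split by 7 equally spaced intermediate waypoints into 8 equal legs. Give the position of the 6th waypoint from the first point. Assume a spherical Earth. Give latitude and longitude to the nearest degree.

≈ 68°N, 131°E

Write both endpoints as unit vectors p₁, p₂ with components (cos φ cos λ, cos φ sin λ, sin φ).
The central angle between the endpoints is δ = arccos(p₁·p₂) ≈ 1.308 rad (74.9°).
Interpolate at f = 6/8 with slerp weights a = sin((1−f)δ)/sin δ ≈ 0.333, b = sin(fδ)/sin δ ≈ 0.861.
p = a·p₁ + b·p₂ ≈ (-0.245, 0.283, 0.927); φ = arcsin(p_z) ≈ 68.05°, λ = atan2(p_y, p_x) ≈ 130.86°.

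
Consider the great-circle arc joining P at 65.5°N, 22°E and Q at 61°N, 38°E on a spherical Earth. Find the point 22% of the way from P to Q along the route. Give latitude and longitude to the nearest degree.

Write both endpoints as unit vectors p₁, p₂ with components (cos φ cos λ, cos φ sin λ, sin φ).
The central angle between the endpoints is δ = arccos(p₁·p₂) ≈ 0.148 rad (8.5°).
Interpolate at f = 0.22 with slerp weights a = sin((1−f)δ)/sin δ ≈ 0.781, b = sin(fδ)/sin δ ≈ 0.221.
p = a·p₁ + b·p₂ ≈ (0.385, 0.187, 0.904); φ = arcsin(p_z) ≈ 64.67°, λ = atan2(p_y, p_x) ≈ 25.95°.

≈ 65°N, 26°E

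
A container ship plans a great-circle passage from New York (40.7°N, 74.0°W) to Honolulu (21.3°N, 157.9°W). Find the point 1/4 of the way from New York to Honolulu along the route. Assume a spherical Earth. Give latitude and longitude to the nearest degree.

≈ (42°N, 98°W)

Convert each endpoint to a unit vector on the sphere (x = cos φ cos λ, y = cos φ sin λ, z = sin φ).
The central angle between the endpoints is δ = arccos(p₁·p₂) ≈ 1.254 rad (71.8°).
Interpolate at f = 1/4 with slerp weights a = sin((1−f)δ)/sin δ ≈ 0.850, b = sin(fδ)/sin δ ≈ 0.324.
p = a·p₁ + b·p₂ ≈ (-0.102, -0.733, 0.672); φ = arcsin(p_z) ≈ 42.24°, λ = atan2(p_y, p_x) ≈ -97.95°.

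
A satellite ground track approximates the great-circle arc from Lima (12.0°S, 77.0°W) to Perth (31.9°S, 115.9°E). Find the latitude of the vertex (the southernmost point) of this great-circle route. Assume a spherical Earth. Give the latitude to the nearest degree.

≈ 75°S

The great circle lies in the plane with unit normal n̂ = (p₁ × p₂)/|p₁ × p₂|.
Here n̂_z ≈ -0.259; the vertex latitude is φ_max = arccos|n̂_z| ≈ 75.0°.
Check via Clairaut: cos φ_max = |cos φ₁| · sin C = cos(12.0°)·sin(164.6°) ≈ 0.259, again giving ≈ 75.0°.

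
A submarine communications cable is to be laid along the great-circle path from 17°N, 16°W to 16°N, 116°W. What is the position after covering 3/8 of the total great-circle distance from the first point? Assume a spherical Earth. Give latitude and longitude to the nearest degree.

The haversine formula gives a central angle δ ≈ 1.650 rad (94.5°) between the endpoints.
Interpolate at f = 3/8 with slerp weights a = sin((1−f)δ)/sin δ ≈ 0.861, b = sin(fδ)/sin δ ≈ 0.582.
p = a·p₁ + b·p₂ ≈ (0.546, -0.730, 0.412); φ = arcsin(p_z) ≈ 24.33°, λ = atan2(p_y, p_x) ≈ -53.19°.

≈ 24°N, 53°W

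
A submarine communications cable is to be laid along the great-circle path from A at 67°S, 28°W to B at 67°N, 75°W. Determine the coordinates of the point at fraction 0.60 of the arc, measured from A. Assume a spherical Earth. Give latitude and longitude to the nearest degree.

≈ 14°N, 54°W

Write both endpoints as unit vectors p₁, p₂ with components (cos φ cos λ, cos φ sin λ, sin φ).
The central angle between the endpoints is δ = arccos(p₁·p₂) ≈ 2.409 rad (138.0°).
Interpolate at f = 0.60 with slerp weights a = sin((1−f)δ)/sin δ ≈ 1.227, b = sin(fδ)/sin δ ≈ 1.483.
p = a·p₁ + b·p₂ ≈ (0.573, -0.785, 0.235); φ = arcsin(p_z) ≈ 13.60°, λ = atan2(p_y, p_x) ≈ -53.85°.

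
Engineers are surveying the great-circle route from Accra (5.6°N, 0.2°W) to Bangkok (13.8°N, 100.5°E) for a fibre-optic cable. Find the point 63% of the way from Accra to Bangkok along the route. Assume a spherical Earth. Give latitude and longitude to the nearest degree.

Convert each endpoint to a unit vector on the sphere (x = cos φ cos λ, y = cos φ sin λ, z = sin φ).
The central angle between the endpoints is δ = arccos(p₁·p₂) ≈ 1.728 rad (99.0°).
Interpolate at f = 0.63 with slerp weights a = sin((1−f)δ)/sin δ ≈ 0.604, b = sin(fδ)/sin δ ≈ 0.897.
p = a·p₁ + b·p₂ ≈ (0.442, 0.854, 0.273); φ = arcsin(p_z) ≈ 15.84°, λ = atan2(p_y, p_x) ≈ 62.62°.

≈ 16°N, 63°E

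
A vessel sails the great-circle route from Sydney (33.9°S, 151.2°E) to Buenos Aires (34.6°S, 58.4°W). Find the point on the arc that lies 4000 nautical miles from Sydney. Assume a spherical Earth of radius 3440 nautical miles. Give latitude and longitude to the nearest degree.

The haversine formula gives a central angle δ ≈ 1.852 rad (106.1°) between the endpoints. The total great-circle distance is δ·R ≈ 1.852 × 3440 ≈ 6370 nmi, so the target fraction is f = 4000/6370 ≈ 0.628.
Interpolate at f ≈ 0.628 with slerp weights a = sin((1−f)δ)/sin δ ≈ 0.662, b = sin(fδ)/sin δ ≈ 0.955.
p = a·p₁ + b·p₂ ≈ (-0.069, -0.405, -0.912); φ = arcsin(p_z) ≈ -65.73°, λ = atan2(p_y, p_x) ≈ -99.70°.

≈ 66°S, 100°W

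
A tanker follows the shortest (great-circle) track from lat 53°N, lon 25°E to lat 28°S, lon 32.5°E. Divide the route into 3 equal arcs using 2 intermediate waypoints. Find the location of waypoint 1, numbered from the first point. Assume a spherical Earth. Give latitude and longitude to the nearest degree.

≈ lat 26°N, lon 28°E

Write both endpoints as unit vectors p₁, p₂ with components (cos φ cos λ, cos φ sin λ, sin φ).
The central angle between the endpoints is δ = arccos(p₁·p₂) ≈ 1.418 rad (81.3°).
Interpolate at f = 1/3 with slerp weights a = sin((1−f)δ)/sin δ ≈ 0.820, b = sin(fδ)/sin δ ≈ 0.461.
p = a·p₁ + b·p₂ ≈ (0.791, 0.427, 0.439); φ = arcsin(p_z) ≈ 26.03°, λ = atan2(p_y, p_x) ≈ 28.39°.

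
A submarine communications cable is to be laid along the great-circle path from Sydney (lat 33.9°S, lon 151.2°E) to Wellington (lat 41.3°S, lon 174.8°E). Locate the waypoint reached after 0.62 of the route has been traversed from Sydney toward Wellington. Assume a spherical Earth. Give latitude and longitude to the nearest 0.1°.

≈ lat 39.1°S, lon 165.3°E

From cos δ = sin φ₁ sin φ₂ + cos φ₁ cos φ₂ cos Δλ, the central angle is δ ≈ 0.350 rad (20.0°).
Interpolate at f = 0.62 with slerp weights a = sin((1−f)δ)/sin δ ≈ 0.387, b = sin(fδ)/sin δ ≈ 0.628.
p = a·p₁ + b·p₂ ≈ (-0.751, 0.197, -0.630); φ = arcsin(p_z) ≈ -39.06°, λ = atan2(p_y, p_x) ≈ 165.27°.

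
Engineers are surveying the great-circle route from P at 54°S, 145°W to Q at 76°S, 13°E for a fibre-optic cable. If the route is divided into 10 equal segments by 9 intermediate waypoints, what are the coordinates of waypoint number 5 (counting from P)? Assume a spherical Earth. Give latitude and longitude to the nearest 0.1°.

Write both endpoints as unit vectors p₁, p₂ with components (cos φ cos λ, cos φ sin λ, sin φ).
The central angle between the endpoints is δ = arccos(p₁·p₂) ≈ 0.859 rad (49.2°).
Interpolate at f = 5/10 with slerp weights a = sin((1−f)δ)/sin δ ≈ 0.550, b = sin(fδ)/sin δ ≈ 0.550.
p = a·p₁ + b·p₂ ≈ (-0.135, -0.155, -0.979); φ = arcsin(p_z) ≈ -78.11°, λ = atan2(p_y, p_x) ≈ -131.00°.

≈ 78.1°S, 131.0°W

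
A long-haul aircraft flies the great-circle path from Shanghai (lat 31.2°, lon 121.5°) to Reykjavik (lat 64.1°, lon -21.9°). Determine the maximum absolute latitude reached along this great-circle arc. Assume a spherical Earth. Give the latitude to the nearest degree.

≈ 77°

The great circle lies in the plane with unit normal n̂ = (p₁ × p₂)/|p₁ × p₂|.
Here n̂_z ≈ -0.226; the vertex latitude is φ_max = arccos|n̂_z| ≈ 76.9°.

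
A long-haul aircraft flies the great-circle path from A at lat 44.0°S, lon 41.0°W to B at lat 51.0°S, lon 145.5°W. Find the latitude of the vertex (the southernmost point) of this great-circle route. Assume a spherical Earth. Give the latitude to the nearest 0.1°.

≈ 61.0°S

The great circle lies in the plane with unit normal n̂ = (p₁ × p₂)/|p₁ × p₂|.
Here n̂_z ≈ -0.485; the vertex latitude is φ_max = arccos|n̂_z| ≈ 61.0°.
Check via Clairaut: cos φ_max = |cos φ₁| · sin C = cos(44.0°)·sin(137.7°) ≈ 0.485, again giving ≈ 61.0°.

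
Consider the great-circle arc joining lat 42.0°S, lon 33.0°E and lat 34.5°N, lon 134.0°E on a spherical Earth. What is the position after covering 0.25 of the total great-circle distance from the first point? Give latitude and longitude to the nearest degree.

≈ lat 26°S, lon 64°E

Convert each endpoint to a unit vector on the sphere (x = cos φ cos λ, y = cos φ sin λ, z = sin φ).
The central angle between the endpoints is δ = arccos(p₁·p₂) ≈ 2.090 rad (119.7°).
Interpolate at f = 0.25 with slerp weights a = sin((1−f)δ)/sin δ ≈ 1.152, b = sin(fδ)/sin δ ≈ 0.575.
p = a·p₁ + b·p₂ ≈ (0.389, 0.807, -0.445); φ = arcsin(p_z) ≈ -26.43°, λ = atan2(p_y, p_x) ≈ 64.27°.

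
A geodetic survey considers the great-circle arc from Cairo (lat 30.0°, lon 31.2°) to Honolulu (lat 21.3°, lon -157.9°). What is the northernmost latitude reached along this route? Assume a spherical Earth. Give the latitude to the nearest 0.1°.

≈ 80.7°

The great circle lies in the plane with unit normal n̂ = (p₁ × p₂)/|p₁ × p₂|.
Here n̂_z ≈ +0.162; the vertex latitude is φ_max = arccos|n̂_z| ≈ 80.7°.
Check via Clairaut: cos φ_max = |cos φ₁| · sin C = cos(30.0°)·sin(10.8°) ≈ 0.162, again giving ≈ 80.7°.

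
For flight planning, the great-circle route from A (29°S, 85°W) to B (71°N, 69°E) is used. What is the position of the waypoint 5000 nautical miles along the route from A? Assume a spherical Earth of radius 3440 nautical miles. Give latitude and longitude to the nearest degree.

≈ (53°N, 66°W)

From cos δ = sin φ₁ sin φ₂ + cos φ₁ cos φ₂ cos Δλ, the central angle is δ ≈ 2.366 rad (135.6°). The total great-circle distance is δ·R ≈ 2.366 × 3440 ≈ 8141 nmi, so the target fraction is f = 5000/8141 ≈ 0.614.
Interpolate at f ≈ 0.614 with slerp weights a = sin((1−f)δ)/sin δ ≈ 1.131, b = sin(fδ)/sin δ ≈ 1.419.
p = a·p₁ + b·p₂ ≈ (0.252, -0.554, 0.794); φ = arcsin(p_z) ≈ 52.52°, λ = atan2(p_y, p_x) ≈ -65.56°.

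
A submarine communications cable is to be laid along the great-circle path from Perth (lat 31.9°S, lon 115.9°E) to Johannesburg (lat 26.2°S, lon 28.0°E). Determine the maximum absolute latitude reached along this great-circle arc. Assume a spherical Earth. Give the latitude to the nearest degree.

≈ 38°S

The great circle lies in the plane with unit normal n̂ = (p₁ × p₂)/|p₁ × p₂|.
Here n̂_z ≈ -0.789; the vertex latitude is φ_max = arccos|n̂_z| ≈ 37.9°.
Check via Clairaut: cos φ_max = |cos φ₁| · sin C = cos(31.9°)·sin(111.7°) ≈ 0.789, again giving ≈ 37.9°.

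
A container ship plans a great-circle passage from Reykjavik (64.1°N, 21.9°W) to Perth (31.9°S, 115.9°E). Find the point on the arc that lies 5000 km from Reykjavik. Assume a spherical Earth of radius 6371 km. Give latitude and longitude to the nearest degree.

≈ (52°N, 69°E)

Write both endpoints as unit vectors p₁, p₂ with components (cos φ cos λ, cos φ sin λ, sin φ).
The central angle between the endpoints is δ = arccos(p₁·p₂) ≈ 2.419 rad (138.6°). The total great-circle distance is δ·R ≈ 2.419 × 6371 ≈ 15411 km, so the target fraction is f = 5000/15411 ≈ 0.324.
Interpolate at f ≈ 0.324 with slerp weights a = sin((1−f)δ)/sin δ ≈ 1.509, b = sin(fδ)/sin δ ≈ 1.069.
p = a·p₁ + b·p₂ ≈ (0.215, 0.570, 0.793); φ = arcsin(p_z) ≈ 52.45°, λ = atan2(p_y, p_x) ≈ 69.31°.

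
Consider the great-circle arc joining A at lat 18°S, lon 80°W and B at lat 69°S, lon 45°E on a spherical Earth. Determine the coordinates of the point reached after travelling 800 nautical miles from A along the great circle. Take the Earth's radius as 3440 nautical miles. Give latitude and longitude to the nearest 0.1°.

Write both endpoints as unit vectors p₁, p₂ with components (cos φ cos λ, cos φ sin λ, sin φ).
The central angle between the endpoints is δ = arccos(p₁·p₂) ≈ 1.478 rad (84.7°). The total great-circle distance is δ·R ≈ 1.478 × 3440 ≈ 5083 nmi, so the target fraction is f = 800/5083 ≈ 0.157.
Interpolate at f ≈ 0.157 with slerp weights a = sin((1−f)δ)/sin δ ≈ 0.952, b = sin(fδ)/sin δ ≈ 0.231.
p = a·p₁ + b·p₂ ≈ (0.216, -0.833, -0.510); φ = arcsin(p_z) ≈ -30.67°, λ = atan2(p_y, p_x) ≈ -75.47°.

≈ lat 30.7°S, lon 75.5°W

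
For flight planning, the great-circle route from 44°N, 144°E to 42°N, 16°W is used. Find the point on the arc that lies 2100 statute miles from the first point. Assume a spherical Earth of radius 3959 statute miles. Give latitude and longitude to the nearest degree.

≈ 72°N, 119°E

The haversine formula gives a central angle δ ≈ 1.608 rad (92.2°) between the endpoints. The total great-circle distance is δ·R ≈ 1.608 × 3959 ≈ 6367 mi, so the target fraction is f = 2100/6367 ≈ 0.330.
Interpolate at f ≈ 0.330 with slerp weights a = sin((1−f)δ)/sin δ ≈ 0.882, b = sin(fδ)/sin δ ≈ 0.506.
p = a·p₁ + b·p₂ ≈ (-0.151, 0.269, 0.951); φ = arcsin(p_z) ≈ 72.02°, λ = atan2(p_y, p_x) ≈ 119.37°.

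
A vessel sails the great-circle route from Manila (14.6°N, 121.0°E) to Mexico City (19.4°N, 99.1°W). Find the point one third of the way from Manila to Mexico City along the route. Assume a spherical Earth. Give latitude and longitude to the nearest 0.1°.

Convert each endpoint to a unit vector on the sphere (x = cos φ cos λ, y = cos φ sin λ, z = sin φ).
The central angle between the endpoints is δ = arccos(p₁·p₂) ≈ 2.233 rad (127.9°).
Interpolate at f = 1/3 with slerp weights a = sin((1−f)δ)/sin δ ≈ 1.263, b = sin(fδ)/sin δ ≈ 0.859.
p = a·p₁ + b·p₂ ≈ (-0.758, 0.248, 0.604); φ = arcsin(p_z) ≈ 37.13°, λ = atan2(p_y, p_x) ≈ 161.86°.

≈ 37.1°N, 161.9°E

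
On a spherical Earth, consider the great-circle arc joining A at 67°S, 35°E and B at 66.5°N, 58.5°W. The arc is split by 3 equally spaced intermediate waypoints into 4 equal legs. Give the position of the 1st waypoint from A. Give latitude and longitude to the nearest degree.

From cos δ = sin φ₁ sin φ₂ + cos φ₁ cos φ₂ cos Δλ, the central angle is δ ≈ 2.594 rad (148.6°).
Interpolate at f = 1/4 with slerp weights a = sin((1−f)δ)/sin δ ≈ 1.787, b = sin(fδ)/sin δ ≈ 1.160.
p = a·p₁ + b·p₂ ≈ (0.814, 0.006, -0.581); φ = arcsin(p_z) ≈ -35.55°, λ = atan2(p_y, p_x) ≈ 0.44°.

≈ 36°S, 0°E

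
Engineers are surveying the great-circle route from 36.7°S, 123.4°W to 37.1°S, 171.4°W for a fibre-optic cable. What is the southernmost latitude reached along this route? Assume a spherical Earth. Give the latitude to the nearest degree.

The great circle lies in the plane with unit normal n̂ = (p₁ × p₂)/|p₁ × p₂|.
Here n̂_z ≈ -0.773; the vertex latitude is φ_max = arccos|n̂_z| ≈ 39.4°.

≈ 39°S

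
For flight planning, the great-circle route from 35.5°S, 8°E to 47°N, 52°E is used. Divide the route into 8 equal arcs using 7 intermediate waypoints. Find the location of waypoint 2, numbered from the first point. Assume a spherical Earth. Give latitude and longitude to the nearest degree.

Convert each endpoint to a unit vector on the sphere (x = cos φ cos λ, y = cos φ sin λ, z = sin φ).
The central angle between the endpoints is δ = arccos(p₁·p₂) ≈ 1.596 rad (91.4°).
Interpolate at f = 2/8 with slerp weights a = sin((1−f)δ)/sin δ ≈ 0.931, b = sin(fδ)/sin δ ≈ 0.389.
p = a·p₁ + b·p₂ ≈ (0.914, 0.314, -0.257); φ = arcsin(p_z) ≈ -14.87°, λ = atan2(p_y, p_x) ≈ 18.98°.

≈ 15°S, 19°E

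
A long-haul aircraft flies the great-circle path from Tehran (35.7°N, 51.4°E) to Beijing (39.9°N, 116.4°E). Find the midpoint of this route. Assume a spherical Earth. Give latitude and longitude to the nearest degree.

Write both endpoints as unit vectors p₁, p₂ with components (cos φ cos λ, cos φ sin λ, sin φ).
The central angle between the endpoints is δ = arccos(p₁·p₂) ≈ 0.879 rad (50.4°).
Interpolate at f = 1/2 with slerp weights a = sin((1−f)δ)/sin δ ≈ 0.553, b = sin(fδ)/sin δ ≈ 0.553.
p = a·p₁ + b·p₂ ≈ (0.091, 0.730, 0.677); φ = arcsin(p_z) ≈ 42.60°, λ = atan2(p_y, p_x) ≈ 82.86°.

≈ 43°N, 83°E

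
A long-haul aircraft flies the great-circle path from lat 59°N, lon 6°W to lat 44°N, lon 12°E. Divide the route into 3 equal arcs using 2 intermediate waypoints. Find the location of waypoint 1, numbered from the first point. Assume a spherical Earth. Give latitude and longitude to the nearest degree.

≈ lat 54°N, lon 1°E

Write both endpoints as unit vectors p₁, p₂ with components (cos φ cos λ, cos φ sin λ, sin φ).
The central angle between the endpoints is δ = arccos(p₁·p₂) ≈ 0.325 rad (18.6°).
Interpolate at f = 1/3 with slerp weights a = sin((1−f)δ)/sin δ ≈ 0.673, b = sin(fδ)/sin δ ≈ 0.339.
p = a·p₁ + b·p₂ ≈ (0.583, 0.014, 0.812); φ = arcsin(p_z) ≈ 54.32°, λ = atan2(p_y, p_x) ≈ 1.41°.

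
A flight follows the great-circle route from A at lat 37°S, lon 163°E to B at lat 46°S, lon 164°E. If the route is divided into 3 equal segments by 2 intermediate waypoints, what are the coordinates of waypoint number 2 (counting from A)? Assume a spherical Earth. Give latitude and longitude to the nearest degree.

Write both endpoints as unit vectors p₁, p₂ with components (cos φ cos λ, cos φ sin λ, sin φ).
The central angle between the endpoints is δ = arccos(p₁·p₂) ≈ 0.158 rad (9.0°).
Interpolate at f = 2/3 with slerp weights a = sin((1−f)δ)/sin δ ≈ 0.335, b = sin(fδ)/sin δ ≈ 0.668.
p = a·p₁ + b·p₂ ≈ (-0.702, 0.206, -0.682); φ = arcsin(p_z) ≈ -43.00°, λ = atan2(p_y, p_x) ≈ 163.63°.

≈ lat 43°S, lon 164°E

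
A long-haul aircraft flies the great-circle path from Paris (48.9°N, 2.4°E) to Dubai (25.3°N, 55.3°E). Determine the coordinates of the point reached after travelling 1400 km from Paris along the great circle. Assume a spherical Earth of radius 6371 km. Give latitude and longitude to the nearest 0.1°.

≈ 45.2°N, 20.1°E

Write both endpoints as unit vectors p₁, p₂ with components (cos φ cos λ, cos φ sin λ, sin φ).
The central angle between the endpoints is δ = arccos(p₁·p₂) ≈ 0.822 rad (47.1°). The total great-circle distance is δ·R ≈ 0.822 × 6371 ≈ 5239 km, so the target fraction is f = 1400/5239 ≈ 0.267.
Interpolate at f ≈ 0.267 with slerp weights a = sin((1−f)δ)/sin δ ≈ 0.773, b = sin(fδ)/sin δ ≈ 0.298.
p = a·p₁ + b·p₂ ≈ (0.661, 0.242, 0.710); φ = arcsin(p_z) ≈ 45.24°, λ = atan2(p_y, p_x) ≈ 20.14°.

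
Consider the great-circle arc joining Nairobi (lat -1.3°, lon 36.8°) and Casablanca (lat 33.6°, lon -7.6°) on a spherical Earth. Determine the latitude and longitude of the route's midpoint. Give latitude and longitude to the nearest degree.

Convert each endpoint to a unit vector on the sphere (x = cos φ cos λ, y = cos φ sin λ, z = sin φ).
The central angle between the endpoints is δ = arccos(p₁·p₂) ≈ 0.949 rad (54.4°).
Interpolate at f = 1/2 with slerp weights a = sin((1−f)δ)/sin δ ≈ 0.562, b = sin(fδ)/sin δ ≈ 0.562.
p = a·p₁ + b·p₂ ≈ (0.914, 0.275, 0.298); φ = arcsin(p_z) ≈ 17.36°, λ = atan2(p_y, p_x) ≈ 16.73°.

≈ lat 17°, lon 17°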